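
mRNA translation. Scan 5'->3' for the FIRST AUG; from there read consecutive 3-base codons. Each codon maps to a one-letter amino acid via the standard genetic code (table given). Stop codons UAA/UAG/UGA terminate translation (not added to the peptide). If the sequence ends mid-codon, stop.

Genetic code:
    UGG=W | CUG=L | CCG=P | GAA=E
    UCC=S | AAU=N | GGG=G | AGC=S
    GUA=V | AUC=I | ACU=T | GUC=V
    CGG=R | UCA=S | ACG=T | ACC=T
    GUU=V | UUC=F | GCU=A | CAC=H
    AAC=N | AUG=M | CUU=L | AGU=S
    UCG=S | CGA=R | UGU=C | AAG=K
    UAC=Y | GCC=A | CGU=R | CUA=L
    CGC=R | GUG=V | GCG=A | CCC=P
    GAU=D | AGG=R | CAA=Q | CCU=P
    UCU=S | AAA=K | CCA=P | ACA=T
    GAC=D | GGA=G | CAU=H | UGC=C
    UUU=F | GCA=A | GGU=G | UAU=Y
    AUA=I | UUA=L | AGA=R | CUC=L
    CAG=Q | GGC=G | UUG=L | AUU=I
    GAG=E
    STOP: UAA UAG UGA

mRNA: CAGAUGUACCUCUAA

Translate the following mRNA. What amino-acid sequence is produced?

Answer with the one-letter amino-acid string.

start AUG at pos 3
pos 3: AUG -> M; peptide=M
pos 6: UAC -> Y; peptide=MY
pos 9: CUC -> L; peptide=MYL
pos 12: UAA -> STOP

Answer: MYL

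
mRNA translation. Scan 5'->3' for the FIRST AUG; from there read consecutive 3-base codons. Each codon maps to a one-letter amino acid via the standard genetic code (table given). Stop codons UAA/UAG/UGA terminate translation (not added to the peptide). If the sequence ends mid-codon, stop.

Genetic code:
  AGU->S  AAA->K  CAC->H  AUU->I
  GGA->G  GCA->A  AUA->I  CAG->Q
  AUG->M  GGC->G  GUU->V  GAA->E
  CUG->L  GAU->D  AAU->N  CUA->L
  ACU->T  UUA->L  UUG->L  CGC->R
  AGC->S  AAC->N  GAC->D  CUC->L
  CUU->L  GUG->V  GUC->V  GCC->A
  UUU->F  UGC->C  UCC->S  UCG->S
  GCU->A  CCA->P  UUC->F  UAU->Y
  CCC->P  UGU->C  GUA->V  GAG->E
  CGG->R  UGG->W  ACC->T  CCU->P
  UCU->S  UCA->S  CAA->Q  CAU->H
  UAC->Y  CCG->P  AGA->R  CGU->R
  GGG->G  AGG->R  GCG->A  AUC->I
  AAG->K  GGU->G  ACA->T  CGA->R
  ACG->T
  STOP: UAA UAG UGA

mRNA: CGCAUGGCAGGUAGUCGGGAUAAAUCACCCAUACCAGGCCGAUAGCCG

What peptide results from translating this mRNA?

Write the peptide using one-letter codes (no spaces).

start AUG at pos 3
pos 3: AUG -> M; peptide=M
pos 6: GCA -> A; peptide=MA
pos 9: GGU -> G; peptide=MAG
pos 12: AGU -> S; peptide=MAGS
pos 15: CGG -> R; peptide=MAGSR
pos 18: GAU -> D; peptide=MAGSRD
pos 21: AAA -> K; peptide=MAGSRDK
pos 24: UCA -> S; peptide=MAGSRDKS
pos 27: CCC -> P; peptide=MAGSRDKSP
pos 30: AUA -> I; peptide=MAGSRDKSPI
pos 33: CCA -> P; peptide=MAGSRDKSPIP
pos 36: GGC -> G; peptide=MAGSRDKSPIPG
pos 39: CGA -> R; peptide=MAGSRDKSPIPGR
pos 42: UAG -> STOP

Answer: MAGSRDKSPIPGR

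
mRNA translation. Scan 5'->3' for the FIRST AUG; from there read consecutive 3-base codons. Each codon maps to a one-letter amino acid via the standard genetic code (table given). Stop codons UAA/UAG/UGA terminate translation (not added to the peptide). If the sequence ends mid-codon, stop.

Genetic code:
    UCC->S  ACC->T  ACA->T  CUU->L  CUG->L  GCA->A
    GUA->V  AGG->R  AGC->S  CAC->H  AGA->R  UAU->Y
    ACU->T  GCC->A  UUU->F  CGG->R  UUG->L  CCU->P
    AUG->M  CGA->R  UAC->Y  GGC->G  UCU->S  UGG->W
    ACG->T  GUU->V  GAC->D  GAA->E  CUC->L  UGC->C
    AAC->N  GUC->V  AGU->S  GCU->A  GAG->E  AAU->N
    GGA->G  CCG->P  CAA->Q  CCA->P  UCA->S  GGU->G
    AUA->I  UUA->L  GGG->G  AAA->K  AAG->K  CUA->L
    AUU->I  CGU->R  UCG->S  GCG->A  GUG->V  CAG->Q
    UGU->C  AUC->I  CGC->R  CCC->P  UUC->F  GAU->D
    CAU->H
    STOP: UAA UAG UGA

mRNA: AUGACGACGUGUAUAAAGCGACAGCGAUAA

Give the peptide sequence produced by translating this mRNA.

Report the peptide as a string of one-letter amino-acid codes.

start AUG at pos 0
pos 0: AUG -> M; peptide=M
pos 3: ACG -> T; peptide=MT
pos 6: ACG -> T; peptide=MTT
pos 9: UGU -> C; peptide=MTTC
pos 12: AUA -> I; peptide=MTTCI
pos 15: AAG -> K; peptide=MTTCIK
pos 18: CGA -> R; peptide=MTTCIKR
pos 21: CAG -> Q; peptide=MTTCIKRQ
pos 24: CGA -> R; peptide=MTTCIKRQR
pos 27: UAA -> STOP

Answer: MTTCIKRQR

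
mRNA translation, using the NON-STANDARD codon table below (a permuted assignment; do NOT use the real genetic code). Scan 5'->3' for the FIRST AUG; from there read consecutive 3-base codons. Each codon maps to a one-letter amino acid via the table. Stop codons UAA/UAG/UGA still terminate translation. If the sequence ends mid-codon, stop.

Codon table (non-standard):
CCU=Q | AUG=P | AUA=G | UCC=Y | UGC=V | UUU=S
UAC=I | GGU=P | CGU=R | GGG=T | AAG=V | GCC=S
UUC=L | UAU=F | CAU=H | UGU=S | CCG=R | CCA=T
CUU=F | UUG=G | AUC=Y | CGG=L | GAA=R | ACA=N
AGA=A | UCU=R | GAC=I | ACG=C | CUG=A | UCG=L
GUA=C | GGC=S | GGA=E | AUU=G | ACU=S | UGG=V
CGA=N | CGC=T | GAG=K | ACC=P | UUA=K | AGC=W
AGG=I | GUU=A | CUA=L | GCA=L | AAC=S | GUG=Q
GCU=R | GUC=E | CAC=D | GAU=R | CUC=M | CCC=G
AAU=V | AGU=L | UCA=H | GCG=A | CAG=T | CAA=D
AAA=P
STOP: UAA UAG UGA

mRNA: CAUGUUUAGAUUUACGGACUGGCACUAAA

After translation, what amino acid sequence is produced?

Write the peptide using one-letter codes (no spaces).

start AUG at pos 1
pos 1: AUG -> P; peptide=P
pos 4: UUU -> S; peptide=PS
pos 7: AGA -> A; peptide=PSA
pos 10: UUU -> S; peptide=PSAS
pos 13: ACG -> C; peptide=PSASC
pos 16: GAC -> I; peptide=PSASCI
pos 19: UGG -> V; peptide=PSASCIV
pos 22: CAC -> D; peptide=PSASCIVD
pos 25: UAA -> STOP

Answer: PSASCIVD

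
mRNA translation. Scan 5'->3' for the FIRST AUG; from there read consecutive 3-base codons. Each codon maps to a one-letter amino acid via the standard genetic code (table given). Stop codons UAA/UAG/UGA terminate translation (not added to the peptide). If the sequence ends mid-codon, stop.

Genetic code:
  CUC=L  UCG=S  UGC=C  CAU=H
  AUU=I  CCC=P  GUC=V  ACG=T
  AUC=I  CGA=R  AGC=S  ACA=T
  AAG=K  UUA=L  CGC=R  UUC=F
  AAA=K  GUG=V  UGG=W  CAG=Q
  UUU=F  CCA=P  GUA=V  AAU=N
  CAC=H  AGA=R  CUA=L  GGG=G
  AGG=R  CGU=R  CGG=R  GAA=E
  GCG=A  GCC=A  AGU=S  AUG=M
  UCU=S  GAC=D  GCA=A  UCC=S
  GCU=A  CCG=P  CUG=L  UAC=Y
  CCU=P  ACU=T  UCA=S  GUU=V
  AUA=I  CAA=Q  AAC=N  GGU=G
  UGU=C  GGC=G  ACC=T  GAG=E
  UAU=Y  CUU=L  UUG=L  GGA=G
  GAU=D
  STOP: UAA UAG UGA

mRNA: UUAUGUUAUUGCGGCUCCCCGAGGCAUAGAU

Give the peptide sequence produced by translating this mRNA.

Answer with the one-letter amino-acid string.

Answer: MLLRLPEA

Derivation:
start AUG at pos 2
pos 2: AUG -> M; peptide=M
pos 5: UUA -> L; peptide=ML
pos 8: UUG -> L; peptide=MLL
pos 11: CGG -> R; peptide=MLLR
pos 14: CUC -> L; peptide=MLLRL
pos 17: CCC -> P; peptide=MLLRLP
pos 20: GAG -> E; peptide=MLLRLPE
pos 23: GCA -> A; peptide=MLLRLPEA
pos 26: UAG -> STOP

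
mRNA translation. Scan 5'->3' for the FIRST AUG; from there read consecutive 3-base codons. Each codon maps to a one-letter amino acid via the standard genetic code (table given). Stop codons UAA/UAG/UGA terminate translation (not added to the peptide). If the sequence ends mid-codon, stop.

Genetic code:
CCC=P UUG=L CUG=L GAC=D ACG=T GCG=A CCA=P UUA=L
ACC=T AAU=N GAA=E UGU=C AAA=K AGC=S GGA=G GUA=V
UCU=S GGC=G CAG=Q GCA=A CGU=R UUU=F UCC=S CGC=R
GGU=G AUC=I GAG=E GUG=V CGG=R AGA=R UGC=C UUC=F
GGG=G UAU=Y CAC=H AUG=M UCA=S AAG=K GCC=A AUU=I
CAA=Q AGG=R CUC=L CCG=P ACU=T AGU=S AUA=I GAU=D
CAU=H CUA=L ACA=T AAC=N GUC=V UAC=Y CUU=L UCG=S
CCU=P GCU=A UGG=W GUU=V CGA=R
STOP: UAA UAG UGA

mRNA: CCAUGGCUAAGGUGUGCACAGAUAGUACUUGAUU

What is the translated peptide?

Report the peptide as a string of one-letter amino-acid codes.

start AUG at pos 2
pos 2: AUG -> M; peptide=M
pos 5: GCU -> A; peptide=MA
pos 8: AAG -> K; peptide=MAK
pos 11: GUG -> V; peptide=MAKV
pos 14: UGC -> C; peptide=MAKVC
pos 17: ACA -> T; peptide=MAKVCT
pos 20: GAU -> D; peptide=MAKVCTD
pos 23: AGU -> S; peptide=MAKVCTDS
pos 26: ACU -> T; peptide=MAKVCTDST
pos 29: UGA -> STOP

Answer: MAKVCTDST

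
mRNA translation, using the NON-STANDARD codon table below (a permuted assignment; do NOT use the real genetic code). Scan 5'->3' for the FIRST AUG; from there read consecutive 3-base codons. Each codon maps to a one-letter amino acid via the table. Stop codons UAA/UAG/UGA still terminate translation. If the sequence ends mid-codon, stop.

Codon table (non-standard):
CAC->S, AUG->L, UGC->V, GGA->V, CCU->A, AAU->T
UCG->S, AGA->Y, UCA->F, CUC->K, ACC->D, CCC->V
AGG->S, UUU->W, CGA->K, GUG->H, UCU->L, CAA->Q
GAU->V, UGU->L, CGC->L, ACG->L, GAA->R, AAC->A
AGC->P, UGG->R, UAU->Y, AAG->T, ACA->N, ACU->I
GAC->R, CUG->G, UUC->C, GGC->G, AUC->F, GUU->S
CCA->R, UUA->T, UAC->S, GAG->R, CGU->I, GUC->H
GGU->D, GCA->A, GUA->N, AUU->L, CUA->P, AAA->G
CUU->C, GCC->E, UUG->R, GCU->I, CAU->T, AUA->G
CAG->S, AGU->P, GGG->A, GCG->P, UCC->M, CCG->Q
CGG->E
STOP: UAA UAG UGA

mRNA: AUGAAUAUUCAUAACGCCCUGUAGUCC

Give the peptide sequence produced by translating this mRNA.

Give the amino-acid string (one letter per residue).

start AUG at pos 0
pos 0: AUG -> L; peptide=L
pos 3: AAU -> T; peptide=LT
pos 6: AUU -> L; peptide=LTL
pos 9: CAU -> T; peptide=LTLT
pos 12: AAC -> A; peptide=LTLTA
pos 15: GCC -> E; peptide=LTLTAE
pos 18: CUG -> G; peptide=LTLTAEG
pos 21: UAG -> STOP

Answer: LTLTAEG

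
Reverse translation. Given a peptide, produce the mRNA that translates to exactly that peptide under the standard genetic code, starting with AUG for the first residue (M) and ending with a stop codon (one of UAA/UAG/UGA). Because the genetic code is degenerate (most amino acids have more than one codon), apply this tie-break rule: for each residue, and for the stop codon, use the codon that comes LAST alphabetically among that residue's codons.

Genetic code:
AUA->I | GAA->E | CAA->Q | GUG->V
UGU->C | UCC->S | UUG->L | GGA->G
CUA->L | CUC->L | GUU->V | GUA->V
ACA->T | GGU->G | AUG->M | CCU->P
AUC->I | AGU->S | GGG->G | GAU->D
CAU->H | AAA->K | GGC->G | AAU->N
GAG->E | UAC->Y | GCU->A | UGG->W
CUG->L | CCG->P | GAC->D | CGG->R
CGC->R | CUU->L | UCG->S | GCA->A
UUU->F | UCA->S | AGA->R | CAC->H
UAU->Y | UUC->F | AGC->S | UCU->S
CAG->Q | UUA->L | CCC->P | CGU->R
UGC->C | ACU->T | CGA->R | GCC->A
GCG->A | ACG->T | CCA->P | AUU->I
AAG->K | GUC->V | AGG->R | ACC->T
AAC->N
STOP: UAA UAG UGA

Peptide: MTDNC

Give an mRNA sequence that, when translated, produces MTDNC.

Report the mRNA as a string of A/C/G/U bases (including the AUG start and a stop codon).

residue 1: M -> AUG (start codon)
residue 2: T codons sorted = ACA,ACC,ACG,ACU -> pick last = ACU
residue 3: D codons sorted = GAC,GAU -> pick last = GAU
residue 4: N codons sorted = AAC,AAU -> pick last = AAU
residue 5: C codons sorted = UGC,UGU -> pick last = UGU
terminator: stop codons sorted = UAA,UAG,UGA -> pick last = UGA

Answer: mRNA: AUGACUGAUAAUUGUUGA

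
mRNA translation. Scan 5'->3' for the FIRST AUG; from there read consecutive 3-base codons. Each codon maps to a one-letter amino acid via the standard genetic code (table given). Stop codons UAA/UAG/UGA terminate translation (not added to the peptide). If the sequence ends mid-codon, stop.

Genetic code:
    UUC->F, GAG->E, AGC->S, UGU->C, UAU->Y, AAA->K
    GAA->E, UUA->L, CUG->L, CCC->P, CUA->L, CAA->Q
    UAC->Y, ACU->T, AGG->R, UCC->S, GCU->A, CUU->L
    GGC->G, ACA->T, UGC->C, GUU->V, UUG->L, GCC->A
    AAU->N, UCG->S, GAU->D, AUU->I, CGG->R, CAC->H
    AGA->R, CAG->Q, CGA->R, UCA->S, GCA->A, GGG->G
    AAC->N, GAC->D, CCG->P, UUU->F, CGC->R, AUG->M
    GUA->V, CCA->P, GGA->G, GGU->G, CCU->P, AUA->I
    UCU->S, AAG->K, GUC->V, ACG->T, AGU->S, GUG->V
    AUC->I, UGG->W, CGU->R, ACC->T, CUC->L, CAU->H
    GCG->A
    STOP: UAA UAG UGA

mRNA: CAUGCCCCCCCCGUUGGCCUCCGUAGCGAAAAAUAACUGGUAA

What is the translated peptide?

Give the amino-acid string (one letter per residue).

start AUG at pos 1
pos 1: AUG -> M; peptide=M
pos 4: CCC -> P; peptide=MP
pos 7: CCC -> P; peptide=MPP
pos 10: CCG -> P; peptide=MPPP
pos 13: UUG -> L; peptide=MPPPL
pos 16: GCC -> A; peptide=MPPPLA
pos 19: UCC -> S; peptide=MPPPLAS
pos 22: GUA -> V; peptide=MPPPLASV
pos 25: GCG -> A; peptide=MPPPLASVA
pos 28: AAA -> K; peptide=MPPPLASVAK
pos 31: AAU -> N; peptide=MPPPLASVAKN
pos 34: AAC -> N; peptide=MPPPLASVAKNN
pos 37: UGG -> W; peptide=MPPPLASVAKNNW
pos 40: UAA -> STOP

Answer: MPPPLASVAKNNW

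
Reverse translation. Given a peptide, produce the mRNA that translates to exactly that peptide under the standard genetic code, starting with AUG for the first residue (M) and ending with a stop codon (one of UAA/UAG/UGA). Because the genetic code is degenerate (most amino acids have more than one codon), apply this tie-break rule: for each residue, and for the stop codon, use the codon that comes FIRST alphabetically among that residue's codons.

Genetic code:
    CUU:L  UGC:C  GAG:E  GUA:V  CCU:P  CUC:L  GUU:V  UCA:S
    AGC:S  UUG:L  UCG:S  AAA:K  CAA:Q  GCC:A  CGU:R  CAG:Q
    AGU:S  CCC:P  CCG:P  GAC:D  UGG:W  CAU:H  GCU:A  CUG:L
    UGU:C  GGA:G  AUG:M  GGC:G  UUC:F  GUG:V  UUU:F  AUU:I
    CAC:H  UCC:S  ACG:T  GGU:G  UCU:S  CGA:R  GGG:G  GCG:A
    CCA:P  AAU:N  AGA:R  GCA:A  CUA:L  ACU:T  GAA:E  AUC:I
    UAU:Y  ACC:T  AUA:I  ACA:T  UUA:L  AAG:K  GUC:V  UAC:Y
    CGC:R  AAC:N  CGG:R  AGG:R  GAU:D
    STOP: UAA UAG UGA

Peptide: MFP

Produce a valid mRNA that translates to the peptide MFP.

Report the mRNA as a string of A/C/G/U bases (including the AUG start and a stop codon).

Answer: mRNA: AUGUUCCCAUAA

Derivation:
residue 1: M -> AUG (start codon)
residue 2: F codons sorted = UUC,UUU -> pick first = UUC
residue 3: P codons sorted = CCA,CCC,CCG,CCU -> pick first = CCA
terminator: stop codons sorted = UAA,UAG,UGA -> pick first = UAA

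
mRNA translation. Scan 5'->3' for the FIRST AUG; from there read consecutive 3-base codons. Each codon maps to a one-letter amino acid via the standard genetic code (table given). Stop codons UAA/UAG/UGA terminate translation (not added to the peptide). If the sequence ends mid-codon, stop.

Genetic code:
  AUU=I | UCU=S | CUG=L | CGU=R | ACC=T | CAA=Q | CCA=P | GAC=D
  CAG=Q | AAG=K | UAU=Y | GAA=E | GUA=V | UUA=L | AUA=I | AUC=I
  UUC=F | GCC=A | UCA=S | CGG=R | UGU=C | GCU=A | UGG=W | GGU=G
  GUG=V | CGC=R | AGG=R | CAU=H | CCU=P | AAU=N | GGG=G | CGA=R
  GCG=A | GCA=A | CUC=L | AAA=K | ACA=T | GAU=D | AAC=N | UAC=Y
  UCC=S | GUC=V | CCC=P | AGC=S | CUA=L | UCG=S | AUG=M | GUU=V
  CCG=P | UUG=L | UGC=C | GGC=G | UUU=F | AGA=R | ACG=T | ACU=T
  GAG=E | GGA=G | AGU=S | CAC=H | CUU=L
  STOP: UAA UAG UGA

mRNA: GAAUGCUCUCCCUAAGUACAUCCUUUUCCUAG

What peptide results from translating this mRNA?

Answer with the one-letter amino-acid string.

start AUG at pos 2
pos 2: AUG -> M; peptide=M
pos 5: CUC -> L; peptide=ML
pos 8: UCC -> S; peptide=MLS
pos 11: CUA -> L; peptide=MLSL
pos 14: AGU -> S; peptide=MLSLS
pos 17: ACA -> T; peptide=MLSLST
pos 20: UCC -> S; peptide=MLSLSTS
pos 23: UUU -> F; peptide=MLSLSTSF
pos 26: UCC -> S; peptide=MLSLSTSFS
pos 29: UAG -> STOP

Answer: MLSLSTSFS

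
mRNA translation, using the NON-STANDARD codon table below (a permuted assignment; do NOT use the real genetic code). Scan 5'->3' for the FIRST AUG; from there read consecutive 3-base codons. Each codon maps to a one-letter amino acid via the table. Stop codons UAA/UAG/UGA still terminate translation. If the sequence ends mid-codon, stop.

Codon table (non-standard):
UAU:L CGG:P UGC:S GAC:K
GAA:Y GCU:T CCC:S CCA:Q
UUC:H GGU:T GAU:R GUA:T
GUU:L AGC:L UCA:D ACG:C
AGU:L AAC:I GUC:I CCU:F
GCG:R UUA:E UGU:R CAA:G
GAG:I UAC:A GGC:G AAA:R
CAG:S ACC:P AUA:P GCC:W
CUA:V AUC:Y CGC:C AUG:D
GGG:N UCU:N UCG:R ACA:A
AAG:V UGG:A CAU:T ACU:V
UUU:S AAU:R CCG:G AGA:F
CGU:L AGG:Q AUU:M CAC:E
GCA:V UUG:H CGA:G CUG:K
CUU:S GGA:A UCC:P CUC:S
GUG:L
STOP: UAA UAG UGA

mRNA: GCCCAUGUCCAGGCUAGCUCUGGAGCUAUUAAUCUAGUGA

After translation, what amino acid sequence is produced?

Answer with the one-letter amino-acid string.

start AUG at pos 4
pos 4: AUG -> D; peptide=D
pos 7: UCC -> P; peptide=DP
pos 10: AGG -> Q; peptide=DPQ
pos 13: CUA -> V; peptide=DPQV
pos 16: GCU -> T; peptide=DPQVT
pos 19: CUG -> K; peptide=DPQVTK
pos 22: GAG -> I; peptide=DPQVTKI
pos 25: CUA -> V; peptide=DPQVTKIV
pos 28: UUA -> E; peptide=DPQVTKIVE
pos 31: AUC -> Y; peptide=DPQVTKIVEY
pos 34: UAG -> STOP

Answer: DPQVTKIVEY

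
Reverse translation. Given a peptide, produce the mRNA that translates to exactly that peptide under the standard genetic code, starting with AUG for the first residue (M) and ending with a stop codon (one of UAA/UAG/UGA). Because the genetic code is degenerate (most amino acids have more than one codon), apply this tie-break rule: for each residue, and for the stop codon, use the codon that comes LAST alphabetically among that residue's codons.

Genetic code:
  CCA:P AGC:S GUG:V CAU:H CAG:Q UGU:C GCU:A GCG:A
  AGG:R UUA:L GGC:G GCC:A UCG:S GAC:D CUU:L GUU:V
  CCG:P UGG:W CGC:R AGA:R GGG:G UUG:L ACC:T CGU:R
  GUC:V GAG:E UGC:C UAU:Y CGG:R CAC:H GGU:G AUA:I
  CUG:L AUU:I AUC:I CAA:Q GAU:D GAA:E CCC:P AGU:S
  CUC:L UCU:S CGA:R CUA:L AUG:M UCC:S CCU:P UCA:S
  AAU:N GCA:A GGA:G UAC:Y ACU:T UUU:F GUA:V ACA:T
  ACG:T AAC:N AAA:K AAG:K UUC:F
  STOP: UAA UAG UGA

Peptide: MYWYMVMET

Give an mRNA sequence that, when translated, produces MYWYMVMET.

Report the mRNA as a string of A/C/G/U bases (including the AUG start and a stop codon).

Answer: mRNA: AUGUAUUGGUAUAUGGUUAUGGAGACUUGA

Derivation:
residue 1: M -> AUG (start codon)
residue 2: Y codons sorted = UAC,UAU -> pick last = UAU
residue 3: W -> UGG (only codon)
residue 4: Y codons sorted = UAC,UAU -> pick last = UAU
residue 5: M -> AUG (only codon)
residue 6: V codons sorted = GUA,GUC,GUG,GUU -> pick last = GUU
residue 7: M -> AUG (only codon)
residue 8: E codons sorted = GAA,GAG -> pick last = GAG
residue 9: T codons sorted = ACA,ACC,ACG,ACU -> pick last = ACU
terminator: stop codons sorted = UAA,UAG,UGA -> pick last = UGA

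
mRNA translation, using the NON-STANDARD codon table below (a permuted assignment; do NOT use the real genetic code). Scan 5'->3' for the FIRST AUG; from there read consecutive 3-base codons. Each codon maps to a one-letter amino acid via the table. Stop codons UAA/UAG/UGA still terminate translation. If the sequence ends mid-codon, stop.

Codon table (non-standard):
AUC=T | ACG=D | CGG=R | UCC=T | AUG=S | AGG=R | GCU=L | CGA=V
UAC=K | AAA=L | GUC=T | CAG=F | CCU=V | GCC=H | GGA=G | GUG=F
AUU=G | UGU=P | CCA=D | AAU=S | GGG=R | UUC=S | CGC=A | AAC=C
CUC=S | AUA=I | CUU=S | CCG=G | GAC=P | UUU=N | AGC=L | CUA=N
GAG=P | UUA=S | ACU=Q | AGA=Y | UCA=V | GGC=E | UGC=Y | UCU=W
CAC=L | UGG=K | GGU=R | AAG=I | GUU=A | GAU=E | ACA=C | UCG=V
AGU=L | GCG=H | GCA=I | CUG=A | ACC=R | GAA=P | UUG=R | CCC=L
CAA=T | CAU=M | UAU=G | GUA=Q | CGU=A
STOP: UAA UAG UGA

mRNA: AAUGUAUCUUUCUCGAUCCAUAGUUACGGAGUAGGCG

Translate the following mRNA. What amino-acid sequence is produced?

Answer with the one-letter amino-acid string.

start AUG at pos 1
pos 1: AUG -> S; peptide=S
pos 4: UAU -> G; peptide=SG
pos 7: CUU -> S; peptide=SGS
pos 10: UCU -> W; peptide=SGSW
pos 13: CGA -> V; peptide=SGSWV
pos 16: UCC -> T; peptide=SGSWVT
pos 19: AUA -> I; peptide=SGSWVTI
pos 22: GUU -> A; peptide=SGSWVTIA
pos 25: ACG -> D; peptide=SGSWVTIAD
pos 28: GAG -> P; peptide=SGSWVTIADP
pos 31: UAG -> STOP

Answer: SGSWVTIADP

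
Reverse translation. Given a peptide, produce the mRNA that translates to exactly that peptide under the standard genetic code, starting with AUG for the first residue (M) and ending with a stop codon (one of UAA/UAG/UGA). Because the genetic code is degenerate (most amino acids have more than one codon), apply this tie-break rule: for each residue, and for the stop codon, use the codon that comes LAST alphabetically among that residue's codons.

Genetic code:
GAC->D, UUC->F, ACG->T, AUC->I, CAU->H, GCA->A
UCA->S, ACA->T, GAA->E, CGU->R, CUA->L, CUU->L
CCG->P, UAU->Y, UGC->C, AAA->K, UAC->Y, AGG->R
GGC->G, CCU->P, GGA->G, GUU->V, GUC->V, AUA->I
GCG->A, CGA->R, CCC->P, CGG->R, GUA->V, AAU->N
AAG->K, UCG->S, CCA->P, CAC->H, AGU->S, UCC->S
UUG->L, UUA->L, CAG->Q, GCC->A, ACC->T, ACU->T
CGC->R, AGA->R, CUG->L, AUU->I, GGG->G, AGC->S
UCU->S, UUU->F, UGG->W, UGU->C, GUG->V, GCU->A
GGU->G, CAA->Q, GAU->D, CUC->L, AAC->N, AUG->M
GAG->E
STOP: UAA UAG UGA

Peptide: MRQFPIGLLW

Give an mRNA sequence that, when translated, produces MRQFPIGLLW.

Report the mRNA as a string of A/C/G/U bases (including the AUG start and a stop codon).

Answer: mRNA: AUGCGUCAGUUUCCUAUUGGUUUGUUGUGGUGA

Derivation:
residue 1: M -> AUG (start codon)
residue 2: R codons sorted = AGA,AGG,CGA,CGC,CGG,CGU -> pick last = CGU
residue 3: Q codons sorted = CAA,CAG -> pick last = CAG
residue 4: F codons sorted = UUC,UUU -> pick last = UUU
residue 5: P codons sorted = CCA,CCC,CCG,CCU -> pick last = CCU
residue 6: I codons sorted = AUA,AUC,AUU -> pick last = AUU
residue 7: G codons sorted = GGA,GGC,GGG,GGU -> pick last = GGU
residue 8: L codons sorted = CUA,CUC,CUG,CUU,UUA,UUG -> pick last = UUG
residue 9: L codons sorted = CUA,CUC,CUG,CUU,UUA,UUG -> pick last = UUG
residue 10: W -> UGG (only codon)
terminator: stop codons sorted = UAA,UAG,UGA -> pick last = UGA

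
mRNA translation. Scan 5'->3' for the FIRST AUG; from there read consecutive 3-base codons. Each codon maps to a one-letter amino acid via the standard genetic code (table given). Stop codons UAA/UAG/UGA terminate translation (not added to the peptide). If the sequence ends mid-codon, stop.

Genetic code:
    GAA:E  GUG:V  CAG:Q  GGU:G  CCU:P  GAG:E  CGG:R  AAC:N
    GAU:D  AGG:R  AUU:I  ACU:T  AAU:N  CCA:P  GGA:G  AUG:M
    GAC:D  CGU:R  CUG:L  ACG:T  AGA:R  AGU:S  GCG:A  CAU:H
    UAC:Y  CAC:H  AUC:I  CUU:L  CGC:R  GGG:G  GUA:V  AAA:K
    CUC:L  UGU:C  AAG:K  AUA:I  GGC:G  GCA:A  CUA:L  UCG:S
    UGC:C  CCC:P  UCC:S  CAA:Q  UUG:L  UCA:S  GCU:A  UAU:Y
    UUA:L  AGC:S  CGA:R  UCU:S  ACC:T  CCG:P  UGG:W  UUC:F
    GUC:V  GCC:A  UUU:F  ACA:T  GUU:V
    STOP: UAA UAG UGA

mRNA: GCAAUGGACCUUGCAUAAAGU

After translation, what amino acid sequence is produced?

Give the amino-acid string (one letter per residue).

Answer: MDLA

Derivation:
start AUG at pos 3
pos 3: AUG -> M; peptide=M
pos 6: GAC -> D; peptide=MD
pos 9: CUU -> L; peptide=MDL
pos 12: GCA -> A; peptide=MDLA
pos 15: UAA -> STOP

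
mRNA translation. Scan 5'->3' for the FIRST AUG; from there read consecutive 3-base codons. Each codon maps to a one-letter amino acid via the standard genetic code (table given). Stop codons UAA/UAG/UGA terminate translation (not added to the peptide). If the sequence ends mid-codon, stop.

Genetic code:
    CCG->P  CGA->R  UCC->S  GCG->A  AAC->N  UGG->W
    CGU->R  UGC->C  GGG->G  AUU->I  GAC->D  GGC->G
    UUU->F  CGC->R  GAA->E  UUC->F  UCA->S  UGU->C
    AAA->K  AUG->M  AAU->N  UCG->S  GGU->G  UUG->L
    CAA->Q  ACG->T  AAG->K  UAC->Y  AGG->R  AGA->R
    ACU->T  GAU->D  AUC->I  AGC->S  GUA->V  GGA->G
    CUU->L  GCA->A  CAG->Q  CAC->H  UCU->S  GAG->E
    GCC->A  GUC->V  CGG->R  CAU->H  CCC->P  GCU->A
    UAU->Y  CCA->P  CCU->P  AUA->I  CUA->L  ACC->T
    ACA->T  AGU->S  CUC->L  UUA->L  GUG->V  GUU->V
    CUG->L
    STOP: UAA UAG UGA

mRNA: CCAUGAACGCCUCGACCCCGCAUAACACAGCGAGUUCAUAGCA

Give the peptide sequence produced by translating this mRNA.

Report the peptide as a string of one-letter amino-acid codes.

Answer: MNASTPHNTASS

Derivation:
start AUG at pos 2
pos 2: AUG -> M; peptide=M
pos 5: AAC -> N; peptide=MN
pos 8: GCC -> A; peptide=MNA
pos 11: UCG -> S; peptide=MNAS
pos 14: ACC -> T; peptide=MNAST
pos 17: CCG -> P; peptide=MNASTP
pos 20: CAU -> H; peptide=MNASTPH
pos 23: AAC -> N; peptide=MNASTPHN
pos 26: ACA -> T; peptide=MNASTPHNT
pos 29: GCG -> A; peptide=MNASTPHNTA
pos 32: AGU -> S; peptide=MNASTPHNTAS
pos 35: UCA -> S; peptide=MNASTPHNTASS
pos 38: UAG -> STOP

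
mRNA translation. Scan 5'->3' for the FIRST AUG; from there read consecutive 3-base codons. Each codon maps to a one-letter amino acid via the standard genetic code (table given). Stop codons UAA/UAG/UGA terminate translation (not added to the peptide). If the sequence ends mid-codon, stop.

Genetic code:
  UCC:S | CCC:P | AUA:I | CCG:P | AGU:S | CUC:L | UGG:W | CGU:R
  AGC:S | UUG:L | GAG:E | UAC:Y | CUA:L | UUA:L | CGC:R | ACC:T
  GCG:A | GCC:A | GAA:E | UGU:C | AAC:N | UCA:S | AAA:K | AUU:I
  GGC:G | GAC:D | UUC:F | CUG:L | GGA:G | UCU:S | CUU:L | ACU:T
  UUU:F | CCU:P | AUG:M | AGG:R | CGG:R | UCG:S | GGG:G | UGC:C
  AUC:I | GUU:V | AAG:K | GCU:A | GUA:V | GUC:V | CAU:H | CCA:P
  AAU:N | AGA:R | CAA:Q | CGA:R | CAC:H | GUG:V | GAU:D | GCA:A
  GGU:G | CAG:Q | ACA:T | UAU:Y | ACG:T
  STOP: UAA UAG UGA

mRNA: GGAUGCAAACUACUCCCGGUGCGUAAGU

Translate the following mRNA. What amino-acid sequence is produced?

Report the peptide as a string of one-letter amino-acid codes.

Answer: MQTTPGA

Derivation:
start AUG at pos 2
pos 2: AUG -> M; peptide=M
pos 5: CAA -> Q; peptide=MQ
pos 8: ACU -> T; peptide=MQT
pos 11: ACU -> T; peptide=MQTT
pos 14: CCC -> P; peptide=MQTTP
pos 17: GGU -> G; peptide=MQTTPG
pos 20: GCG -> A; peptide=MQTTPGA
pos 23: UAA -> STOP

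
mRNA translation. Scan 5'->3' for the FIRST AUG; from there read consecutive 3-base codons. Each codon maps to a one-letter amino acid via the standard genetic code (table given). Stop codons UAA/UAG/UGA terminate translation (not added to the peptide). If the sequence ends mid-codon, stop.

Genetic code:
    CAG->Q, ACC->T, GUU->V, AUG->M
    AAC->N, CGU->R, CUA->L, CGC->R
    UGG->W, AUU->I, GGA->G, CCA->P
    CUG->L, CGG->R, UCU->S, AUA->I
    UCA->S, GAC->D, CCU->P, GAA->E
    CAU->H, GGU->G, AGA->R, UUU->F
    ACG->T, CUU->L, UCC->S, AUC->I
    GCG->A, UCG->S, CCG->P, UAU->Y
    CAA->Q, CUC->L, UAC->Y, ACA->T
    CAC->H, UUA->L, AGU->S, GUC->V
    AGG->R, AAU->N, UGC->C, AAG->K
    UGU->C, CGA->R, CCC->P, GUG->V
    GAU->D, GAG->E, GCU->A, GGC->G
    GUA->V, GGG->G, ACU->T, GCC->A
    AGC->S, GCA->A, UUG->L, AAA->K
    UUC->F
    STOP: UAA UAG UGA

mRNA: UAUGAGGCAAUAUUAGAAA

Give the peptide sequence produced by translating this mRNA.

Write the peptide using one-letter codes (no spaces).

start AUG at pos 1
pos 1: AUG -> M; peptide=M
pos 4: AGG -> R; peptide=MR
pos 7: CAA -> Q; peptide=MRQ
pos 10: UAU -> Y; peptide=MRQY
pos 13: UAG -> STOP

Answer: MRQY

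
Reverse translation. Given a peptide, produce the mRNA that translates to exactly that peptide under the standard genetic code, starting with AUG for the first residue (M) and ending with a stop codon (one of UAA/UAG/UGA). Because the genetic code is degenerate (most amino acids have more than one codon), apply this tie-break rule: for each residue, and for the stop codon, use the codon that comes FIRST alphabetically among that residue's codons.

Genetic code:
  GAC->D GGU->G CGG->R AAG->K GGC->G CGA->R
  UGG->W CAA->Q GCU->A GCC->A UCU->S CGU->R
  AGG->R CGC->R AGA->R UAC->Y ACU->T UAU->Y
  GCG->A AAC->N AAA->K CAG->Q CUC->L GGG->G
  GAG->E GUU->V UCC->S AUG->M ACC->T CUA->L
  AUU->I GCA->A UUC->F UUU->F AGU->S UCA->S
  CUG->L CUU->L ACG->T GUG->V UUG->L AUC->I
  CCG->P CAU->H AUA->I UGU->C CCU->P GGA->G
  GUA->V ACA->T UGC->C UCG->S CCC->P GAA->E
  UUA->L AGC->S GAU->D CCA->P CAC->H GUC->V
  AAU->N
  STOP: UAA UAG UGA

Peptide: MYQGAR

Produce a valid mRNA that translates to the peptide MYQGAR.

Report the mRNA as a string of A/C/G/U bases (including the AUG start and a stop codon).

residue 1: M -> AUG (start codon)
residue 2: Y codons sorted = UAC,UAU -> pick first = UAC
residue 3: Q codons sorted = CAA,CAG -> pick first = CAA
residue 4: G codons sorted = GGA,GGC,GGG,GGU -> pick first = GGA
residue 5: A codons sorted = GCA,GCC,GCG,GCU -> pick first = GCA
residue 6: R codons sorted = AGA,AGG,CGA,CGC,CGG,CGU -> pick first = AGA
terminator: stop codons sorted = UAA,UAG,UGA -> pick first = UAA

Answer: mRNA: AUGUACCAAGGAGCAAGAUAA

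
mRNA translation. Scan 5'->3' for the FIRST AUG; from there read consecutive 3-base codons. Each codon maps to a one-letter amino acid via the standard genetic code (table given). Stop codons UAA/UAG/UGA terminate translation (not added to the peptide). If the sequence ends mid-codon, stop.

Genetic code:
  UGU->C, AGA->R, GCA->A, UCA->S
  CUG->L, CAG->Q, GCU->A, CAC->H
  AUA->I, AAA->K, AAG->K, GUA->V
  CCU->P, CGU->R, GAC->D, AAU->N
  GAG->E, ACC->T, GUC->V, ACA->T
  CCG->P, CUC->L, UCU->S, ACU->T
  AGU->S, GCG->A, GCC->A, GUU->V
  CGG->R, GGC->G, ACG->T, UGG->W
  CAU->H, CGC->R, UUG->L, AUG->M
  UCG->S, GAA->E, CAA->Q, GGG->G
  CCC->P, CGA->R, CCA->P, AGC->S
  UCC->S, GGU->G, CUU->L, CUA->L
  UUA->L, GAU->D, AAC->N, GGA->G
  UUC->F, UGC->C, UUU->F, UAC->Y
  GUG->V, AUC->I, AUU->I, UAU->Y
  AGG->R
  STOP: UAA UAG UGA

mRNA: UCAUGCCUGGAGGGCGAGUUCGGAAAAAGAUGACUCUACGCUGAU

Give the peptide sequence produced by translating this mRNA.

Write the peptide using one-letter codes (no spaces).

Answer: MPGGRVRKKMTLR

Derivation:
start AUG at pos 2
pos 2: AUG -> M; peptide=M
pos 5: CCU -> P; peptide=MP
pos 8: GGA -> G; peptide=MPG
pos 11: GGG -> G; peptide=MPGG
pos 14: CGA -> R; peptide=MPGGR
pos 17: GUU -> V; peptide=MPGGRV
pos 20: CGG -> R; peptide=MPGGRVR
pos 23: AAA -> K; peptide=MPGGRVRK
pos 26: AAG -> K; peptide=MPGGRVRKK
pos 29: AUG -> M; peptide=MPGGRVRKKM
pos 32: ACU -> T; peptide=MPGGRVRKKMT
pos 35: CUA -> L; peptide=MPGGRVRKKMTL
pos 38: CGC -> R; peptide=MPGGRVRKKMTLR
pos 41: UGA -> STOP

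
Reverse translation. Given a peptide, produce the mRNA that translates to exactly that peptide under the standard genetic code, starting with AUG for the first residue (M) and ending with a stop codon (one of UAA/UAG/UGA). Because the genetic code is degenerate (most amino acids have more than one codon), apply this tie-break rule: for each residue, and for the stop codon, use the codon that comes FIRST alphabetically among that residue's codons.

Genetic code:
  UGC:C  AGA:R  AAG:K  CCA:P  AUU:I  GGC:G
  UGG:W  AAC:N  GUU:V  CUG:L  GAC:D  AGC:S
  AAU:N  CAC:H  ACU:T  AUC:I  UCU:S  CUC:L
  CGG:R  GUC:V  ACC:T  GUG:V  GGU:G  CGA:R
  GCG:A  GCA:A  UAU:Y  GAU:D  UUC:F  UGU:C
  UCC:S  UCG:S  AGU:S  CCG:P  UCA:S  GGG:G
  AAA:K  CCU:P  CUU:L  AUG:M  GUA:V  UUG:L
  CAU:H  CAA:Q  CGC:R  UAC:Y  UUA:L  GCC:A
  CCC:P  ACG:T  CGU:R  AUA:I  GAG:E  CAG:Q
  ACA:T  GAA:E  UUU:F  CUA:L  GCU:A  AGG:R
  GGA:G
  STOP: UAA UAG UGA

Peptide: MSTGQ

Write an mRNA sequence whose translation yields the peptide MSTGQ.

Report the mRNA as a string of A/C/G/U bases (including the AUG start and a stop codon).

residue 1: M -> AUG (start codon)
residue 2: S codons sorted = AGC,AGU,UCA,UCC,UCG,UCU -> pick first = AGC
residue 3: T codons sorted = ACA,ACC,ACG,ACU -> pick first = ACA
residue 4: G codons sorted = GGA,GGC,GGG,GGU -> pick first = GGA
residue 5: Q codons sorted = CAA,CAG -> pick first = CAA
terminator: stop codons sorted = UAA,UAG,UGA -> pick first = UAA

Answer: mRNA: AUGAGCACAGGACAAUAA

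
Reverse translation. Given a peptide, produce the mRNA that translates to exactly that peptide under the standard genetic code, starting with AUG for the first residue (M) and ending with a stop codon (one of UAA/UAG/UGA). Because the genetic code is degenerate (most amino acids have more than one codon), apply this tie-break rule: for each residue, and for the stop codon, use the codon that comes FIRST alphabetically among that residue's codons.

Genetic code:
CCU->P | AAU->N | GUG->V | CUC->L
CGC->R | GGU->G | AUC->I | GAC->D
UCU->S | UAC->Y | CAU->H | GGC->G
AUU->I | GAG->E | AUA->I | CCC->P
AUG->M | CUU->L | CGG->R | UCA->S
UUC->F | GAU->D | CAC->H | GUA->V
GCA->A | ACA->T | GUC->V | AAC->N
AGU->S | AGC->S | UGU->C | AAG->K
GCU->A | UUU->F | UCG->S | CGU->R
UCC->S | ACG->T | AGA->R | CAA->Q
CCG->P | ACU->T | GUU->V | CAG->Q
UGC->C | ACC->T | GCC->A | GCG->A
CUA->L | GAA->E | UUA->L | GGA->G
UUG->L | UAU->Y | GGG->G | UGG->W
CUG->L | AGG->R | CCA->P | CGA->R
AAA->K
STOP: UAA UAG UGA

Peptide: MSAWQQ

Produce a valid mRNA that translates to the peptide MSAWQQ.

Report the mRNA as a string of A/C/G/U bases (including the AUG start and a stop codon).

residue 1: M -> AUG (start codon)
residue 2: S codons sorted = AGC,AGU,UCA,UCC,UCG,UCU -> pick first = AGC
residue 3: A codons sorted = GCA,GCC,GCG,GCU -> pick first = GCA
residue 4: W -> UGG (only codon)
residue 5: Q codons sorted = CAA,CAG -> pick first = CAA
residue 6: Q codons sorted = CAA,CAG -> pick first = CAA
terminator: stop codons sorted = UAA,UAG,UGA -> pick first = UAA

Answer: mRNA: AUGAGCGCAUGGCAACAAUAA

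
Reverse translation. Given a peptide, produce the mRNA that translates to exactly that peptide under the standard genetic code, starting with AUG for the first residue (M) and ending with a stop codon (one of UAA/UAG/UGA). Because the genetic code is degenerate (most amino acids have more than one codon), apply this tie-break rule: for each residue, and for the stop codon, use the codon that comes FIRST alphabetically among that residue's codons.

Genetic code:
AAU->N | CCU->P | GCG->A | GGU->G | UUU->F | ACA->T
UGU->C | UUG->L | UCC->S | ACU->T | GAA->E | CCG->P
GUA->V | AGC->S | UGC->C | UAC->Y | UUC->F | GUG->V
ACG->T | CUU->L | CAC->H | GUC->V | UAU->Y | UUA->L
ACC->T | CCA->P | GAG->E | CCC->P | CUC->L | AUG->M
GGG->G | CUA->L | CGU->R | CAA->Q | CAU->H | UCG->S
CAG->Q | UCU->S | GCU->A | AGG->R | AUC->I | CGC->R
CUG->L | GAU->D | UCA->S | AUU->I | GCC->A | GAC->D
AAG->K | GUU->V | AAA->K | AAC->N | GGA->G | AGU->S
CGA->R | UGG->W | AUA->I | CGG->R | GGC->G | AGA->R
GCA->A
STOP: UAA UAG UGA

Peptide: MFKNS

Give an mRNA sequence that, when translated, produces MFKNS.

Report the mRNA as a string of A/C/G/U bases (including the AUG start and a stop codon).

residue 1: M -> AUG (start codon)
residue 2: F codons sorted = UUC,UUU -> pick first = UUC
residue 3: K codons sorted = AAA,AAG -> pick first = AAA
residue 4: N codons sorted = AAC,AAU -> pick first = AAC
residue 5: S codons sorted = AGC,AGU,UCA,UCC,UCG,UCU -> pick first = AGC
terminator: stop codons sorted = UAA,UAG,UGA -> pick first = UAA

Answer: mRNA: AUGUUCAAAAACAGCUAA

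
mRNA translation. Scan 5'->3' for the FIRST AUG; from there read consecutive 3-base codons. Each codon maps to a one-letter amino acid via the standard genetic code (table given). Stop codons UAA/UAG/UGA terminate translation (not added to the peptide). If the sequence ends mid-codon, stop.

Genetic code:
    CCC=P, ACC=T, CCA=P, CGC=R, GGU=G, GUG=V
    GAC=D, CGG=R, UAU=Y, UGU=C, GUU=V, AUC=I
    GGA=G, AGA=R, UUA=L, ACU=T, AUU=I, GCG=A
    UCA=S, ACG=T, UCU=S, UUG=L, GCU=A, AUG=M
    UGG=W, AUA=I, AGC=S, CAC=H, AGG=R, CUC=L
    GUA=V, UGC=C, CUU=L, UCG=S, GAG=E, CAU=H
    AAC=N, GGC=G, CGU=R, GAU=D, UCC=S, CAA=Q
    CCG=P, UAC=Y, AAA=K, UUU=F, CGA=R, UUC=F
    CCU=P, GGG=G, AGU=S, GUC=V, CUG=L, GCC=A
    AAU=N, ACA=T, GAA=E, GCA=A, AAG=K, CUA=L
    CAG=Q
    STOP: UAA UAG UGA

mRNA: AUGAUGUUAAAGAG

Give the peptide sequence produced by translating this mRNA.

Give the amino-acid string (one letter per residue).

Answer: MMLK

Derivation:
start AUG at pos 0
pos 0: AUG -> M; peptide=M
pos 3: AUG -> M; peptide=MM
pos 6: UUA -> L; peptide=MML
pos 9: AAG -> K; peptide=MMLK
pos 12: only 2 nt remain (<3), stop (end of mRNA)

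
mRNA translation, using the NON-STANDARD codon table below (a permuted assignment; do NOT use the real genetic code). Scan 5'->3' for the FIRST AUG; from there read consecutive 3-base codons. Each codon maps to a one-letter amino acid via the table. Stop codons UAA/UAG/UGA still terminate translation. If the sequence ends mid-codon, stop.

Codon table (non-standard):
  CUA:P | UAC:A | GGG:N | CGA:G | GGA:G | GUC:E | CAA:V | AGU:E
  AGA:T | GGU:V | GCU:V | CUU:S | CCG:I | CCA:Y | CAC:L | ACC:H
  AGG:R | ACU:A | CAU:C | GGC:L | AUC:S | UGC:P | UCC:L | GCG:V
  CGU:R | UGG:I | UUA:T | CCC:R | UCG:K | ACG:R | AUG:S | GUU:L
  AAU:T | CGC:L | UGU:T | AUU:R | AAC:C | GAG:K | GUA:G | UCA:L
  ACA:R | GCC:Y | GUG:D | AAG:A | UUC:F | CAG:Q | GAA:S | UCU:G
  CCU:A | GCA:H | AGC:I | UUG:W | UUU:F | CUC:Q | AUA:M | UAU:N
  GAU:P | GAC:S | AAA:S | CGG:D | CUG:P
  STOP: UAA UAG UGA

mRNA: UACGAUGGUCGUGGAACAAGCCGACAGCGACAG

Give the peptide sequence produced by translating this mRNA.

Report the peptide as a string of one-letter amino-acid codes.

Answer: SEDSVYSIS

Derivation:
start AUG at pos 4
pos 4: AUG -> S; peptide=S
pos 7: GUC -> E; peptide=SE
pos 10: GUG -> D; peptide=SED
pos 13: GAA -> S; peptide=SEDS
pos 16: CAA -> V; peptide=SEDSV
pos 19: GCC -> Y; peptide=SEDSVY
pos 22: GAC -> S; peptide=SEDSVYS
pos 25: AGC -> I; peptide=SEDSVYSI
pos 28: GAC -> S; peptide=SEDSVYSIS
pos 31: only 2 nt remain (<3), stop (end of mRNA)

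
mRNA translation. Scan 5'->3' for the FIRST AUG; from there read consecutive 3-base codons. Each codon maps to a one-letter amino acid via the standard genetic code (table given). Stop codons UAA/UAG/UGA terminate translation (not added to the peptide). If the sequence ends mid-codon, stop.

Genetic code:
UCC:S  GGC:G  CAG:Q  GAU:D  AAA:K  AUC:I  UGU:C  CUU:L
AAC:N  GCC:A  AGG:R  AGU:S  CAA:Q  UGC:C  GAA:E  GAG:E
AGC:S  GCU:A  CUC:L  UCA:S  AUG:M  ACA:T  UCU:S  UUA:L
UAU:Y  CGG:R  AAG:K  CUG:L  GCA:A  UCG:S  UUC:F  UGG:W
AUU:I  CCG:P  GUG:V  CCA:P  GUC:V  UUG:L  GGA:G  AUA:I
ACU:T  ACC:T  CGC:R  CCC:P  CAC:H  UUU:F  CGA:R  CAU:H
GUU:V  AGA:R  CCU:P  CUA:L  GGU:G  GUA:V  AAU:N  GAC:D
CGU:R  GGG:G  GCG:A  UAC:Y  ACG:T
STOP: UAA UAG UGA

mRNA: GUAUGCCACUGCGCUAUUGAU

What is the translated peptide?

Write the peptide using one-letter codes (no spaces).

start AUG at pos 2
pos 2: AUG -> M; peptide=M
pos 5: CCA -> P; peptide=MP
pos 8: CUG -> L; peptide=MPL
pos 11: CGC -> R; peptide=MPLR
pos 14: UAU -> Y; peptide=MPLRY
pos 17: UGA -> STOP

Answer: MPLRY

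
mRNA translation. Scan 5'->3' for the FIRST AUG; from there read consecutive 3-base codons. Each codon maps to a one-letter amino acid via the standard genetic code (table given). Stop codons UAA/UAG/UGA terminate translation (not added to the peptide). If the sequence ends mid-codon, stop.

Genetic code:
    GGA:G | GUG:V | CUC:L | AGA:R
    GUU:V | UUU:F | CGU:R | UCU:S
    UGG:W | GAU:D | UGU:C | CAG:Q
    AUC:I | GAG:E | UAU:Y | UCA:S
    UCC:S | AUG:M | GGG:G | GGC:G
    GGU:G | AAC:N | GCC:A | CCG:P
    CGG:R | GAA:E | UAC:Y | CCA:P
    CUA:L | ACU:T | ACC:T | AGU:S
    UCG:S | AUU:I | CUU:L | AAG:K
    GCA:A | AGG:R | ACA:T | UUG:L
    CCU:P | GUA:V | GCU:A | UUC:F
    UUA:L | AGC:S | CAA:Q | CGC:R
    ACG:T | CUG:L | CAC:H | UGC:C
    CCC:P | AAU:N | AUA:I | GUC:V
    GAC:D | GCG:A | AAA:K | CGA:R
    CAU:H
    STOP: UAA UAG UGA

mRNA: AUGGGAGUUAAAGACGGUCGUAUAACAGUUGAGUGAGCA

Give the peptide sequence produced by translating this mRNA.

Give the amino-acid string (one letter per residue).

Answer: MGVKDGRITVE

Derivation:
start AUG at pos 0
pos 0: AUG -> M; peptide=M
pos 3: GGA -> G; peptide=MG
pos 6: GUU -> V; peptide=MGV
pos 9: AAA -> K; peptide=MGVK
pos 12: GAC -> D; peptide=MGVKD
pos 15: GGU -> G; peptide=MGVKDG
pos 18: CGU -> R; peptide=MGVKDGR
pos 21: AUA -> I; peptide=MGVKDGRI
pos 24: ACA -> T; peptide=MGVKDGRIT
pos 27: GUU -> V; peptide=MGVKDGRITV
pos 30: GAG -> E; peptide=MGVKDGRITVE
pos 33: UGA -> STOP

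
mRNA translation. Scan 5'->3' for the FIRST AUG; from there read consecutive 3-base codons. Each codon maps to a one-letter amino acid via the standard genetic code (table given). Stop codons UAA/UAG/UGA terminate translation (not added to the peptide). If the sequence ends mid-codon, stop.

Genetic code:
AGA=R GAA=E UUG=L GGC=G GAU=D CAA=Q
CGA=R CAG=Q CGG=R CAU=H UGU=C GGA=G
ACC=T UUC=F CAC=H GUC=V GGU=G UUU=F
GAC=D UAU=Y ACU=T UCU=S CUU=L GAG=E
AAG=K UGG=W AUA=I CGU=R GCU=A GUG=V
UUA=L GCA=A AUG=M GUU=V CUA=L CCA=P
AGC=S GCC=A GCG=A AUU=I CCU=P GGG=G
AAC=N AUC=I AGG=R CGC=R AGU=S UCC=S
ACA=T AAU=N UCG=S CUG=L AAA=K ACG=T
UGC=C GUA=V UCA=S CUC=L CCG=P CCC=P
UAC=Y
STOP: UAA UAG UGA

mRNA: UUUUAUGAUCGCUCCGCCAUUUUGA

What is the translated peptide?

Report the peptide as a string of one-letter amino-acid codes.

Answer: MIAPPF

Derivation:
start AUG at pos 4
pos 4: AUG -> M; peptide=M
pos 7: AUC -> I; peptide=MI
pos 10: GCU -> A; peptide=MIA
pos 13: CCG -> P; peptide=MIAP
pos 16: CCA -> P; peptide=MIAPP
pos 19: UUU -> F; peptide=MIAPPF
pos 22: UGA -> STOP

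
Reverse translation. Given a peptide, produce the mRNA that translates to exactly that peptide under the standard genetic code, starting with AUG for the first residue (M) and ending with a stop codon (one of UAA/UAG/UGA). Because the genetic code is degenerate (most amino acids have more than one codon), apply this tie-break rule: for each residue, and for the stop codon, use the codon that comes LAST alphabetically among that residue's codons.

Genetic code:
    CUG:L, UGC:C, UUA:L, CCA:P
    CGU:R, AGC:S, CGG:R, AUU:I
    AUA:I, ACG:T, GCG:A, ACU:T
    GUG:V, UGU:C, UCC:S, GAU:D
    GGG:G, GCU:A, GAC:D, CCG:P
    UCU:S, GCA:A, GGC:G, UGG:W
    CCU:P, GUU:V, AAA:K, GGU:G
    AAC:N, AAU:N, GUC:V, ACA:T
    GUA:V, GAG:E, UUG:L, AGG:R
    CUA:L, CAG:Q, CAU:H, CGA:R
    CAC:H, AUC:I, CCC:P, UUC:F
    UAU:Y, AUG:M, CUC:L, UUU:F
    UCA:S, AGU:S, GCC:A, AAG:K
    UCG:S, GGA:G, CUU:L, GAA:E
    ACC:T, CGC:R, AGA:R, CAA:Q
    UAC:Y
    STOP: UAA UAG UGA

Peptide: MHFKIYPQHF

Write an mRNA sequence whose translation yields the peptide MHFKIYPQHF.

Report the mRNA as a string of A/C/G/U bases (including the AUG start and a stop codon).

residue 1: M -> AUG (start codon)
residue 2: H codons sorted = CAC,CAU -> pick last = CAU
residue 3: F codons sorted = UUC,UUU -> pick last = UUU
residue 4: K codons sorted = AAA,AAG -> pick last = AAG
residue 5: I codons sorted = AUA,AUC,AUU -> pick last = AUU
residue 6: Y codons sorted = UAC,UAU -> pick last = UAU
residue 7: P codons sorted = CCA,CCC,CCG,CCU -> pick last = CCU
residue 8: Q codons sorted = CAA,CAG -> pick last = CAG
residue 9: H codons sorted = CAC,CAU -> pick last = CAU
residue 10: F codons sorted = UUC,UUU -> pick last = UUU
terminator: stop codons sorted = UAA,UAG,UGA -> pick last = UGA

Answer: mRNA: AUGCAUUUUAAGAUUUAUCCUCAGCAUUUUUGA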